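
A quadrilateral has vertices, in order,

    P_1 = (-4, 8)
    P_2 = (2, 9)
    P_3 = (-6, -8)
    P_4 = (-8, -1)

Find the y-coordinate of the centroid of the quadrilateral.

Apply Gauss's area formula. First the cross-terms c_i = x_i·y_{i+1} − x_{i+1}·y_i:
  -52, 38, -58, -68  ⇒  2A = -140, A = -70.
Then Σ (y_i + y_{i+1})·c_i = -800, so ȳ = -800 / (6·(-70)) = 40/21.

40/21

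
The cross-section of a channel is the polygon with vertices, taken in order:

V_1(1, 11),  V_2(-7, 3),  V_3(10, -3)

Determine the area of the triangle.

92

Σ = (80) + (-9) + (113) = 184
Area = |Σ|/2 = 92.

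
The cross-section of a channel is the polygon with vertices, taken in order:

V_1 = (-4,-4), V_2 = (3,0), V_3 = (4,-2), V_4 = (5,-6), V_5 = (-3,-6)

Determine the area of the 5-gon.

V_1→V_2: (-4)(0) − (3)(-4) = 12
V_2→V_3: (3)(-2) − (4)(0) = -6
V_3→V_4: (4)(-6) − (5)(-2) = -14
V_4→V_5: (5)(-6) − (-3)(-6) = -48
V_5→V_1: (-3)(-4) − (-4)(-6) = -12
Σ = -68
Area = |Σ|/2 = 34.

34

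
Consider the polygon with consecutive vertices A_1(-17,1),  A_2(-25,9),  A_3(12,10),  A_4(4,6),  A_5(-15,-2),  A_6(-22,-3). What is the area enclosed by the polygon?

Σ = (-128) + (-358) + (32) + (82) + (1) + (-73) = -444
Area = |Σ|/2 = 222.

222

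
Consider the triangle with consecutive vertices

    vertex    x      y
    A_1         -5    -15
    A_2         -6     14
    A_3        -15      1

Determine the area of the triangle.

137

Apply the shoelace (surveyor's) formula: 2A = Σ (x_i·y_{i+1} − x_{i+1}·y_i), indices taken mod 3.
Cross-terms: -160, 204, 230  ⇒  Σ = 274
Area = |Σ|/2 = 137.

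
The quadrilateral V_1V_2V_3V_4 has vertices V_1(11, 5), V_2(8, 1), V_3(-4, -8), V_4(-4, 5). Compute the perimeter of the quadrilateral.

48

|V_1V_2| = √((-3)² + (-4)²) = √25 = 5
|V_2V_3| = √((-12)² + (-9)²) = √225 = 15
|V_3V_4| = √((0)² + (13)²) = √169 = 13
|V_4V_1| = √((15)² + (0)²) = √225 = 15
Perimeter = 5 + 15 + 13 + 15 = 48.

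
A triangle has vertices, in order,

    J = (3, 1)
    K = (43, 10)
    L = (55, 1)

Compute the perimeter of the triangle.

108

|JK| = √((40)² + (9)²) = √1681 = 41
|KL| = √((12)² + (-9)²) = √225 = 15
|LJ| = √((-52)² + (0)²) = √2704 = 52
Perimeter = 41 + 15 + 52 = 108.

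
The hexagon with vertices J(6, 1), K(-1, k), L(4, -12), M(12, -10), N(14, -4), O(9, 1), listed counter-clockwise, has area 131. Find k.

Write out the shoelace sum; only the two edges meeting at K involve k:
2·Area = [(6·k − (-1)·1) + ((-1)·(-12) − 4·k)] + 249
       = 2·k + 262 = 262
⇒ k = 0.

0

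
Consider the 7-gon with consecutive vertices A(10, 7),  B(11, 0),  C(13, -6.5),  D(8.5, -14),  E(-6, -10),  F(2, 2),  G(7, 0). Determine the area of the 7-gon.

Apply the surveyor's formula: 2A = Σ (x_i·y_{i+1} − x_{i+1}·y_i), indices taken mod 7.
Cross-terms: -77, -71.5, -126.75, -169, 8, -14, 49  ⇒  Σ = -401.25
Area = |Σ|/2 = 200.625.

200.625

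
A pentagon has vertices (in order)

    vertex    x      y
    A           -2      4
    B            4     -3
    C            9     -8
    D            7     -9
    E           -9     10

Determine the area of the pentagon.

Apply Gauss's area formula: 2A = Σ (x_i·y_{i+1} − x_{i+1}·y_i), indices taken mod 5.
Σ = (-10) + (-5) + (-25) + (-11) + (-16) = -67
Area = |Σ|/2 = 33.5.

33.5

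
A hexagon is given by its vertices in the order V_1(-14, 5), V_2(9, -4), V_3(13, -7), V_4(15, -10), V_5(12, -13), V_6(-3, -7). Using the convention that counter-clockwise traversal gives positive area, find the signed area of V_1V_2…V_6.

-168

Apply the shoelace formula: 2A = Σ (x_i·y_{i+1} − x_{i+1}·y_i), indices taken mod 6.
Σ = (11) + (-11) + (-25) + (-75) + (-123) + (-113) = -336
Signed area = Σ/2 = -168 (negative ⇒ clockwise traversal).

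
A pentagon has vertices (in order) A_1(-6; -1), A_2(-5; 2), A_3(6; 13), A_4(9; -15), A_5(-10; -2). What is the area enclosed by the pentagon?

235.5

Apply Gauss's area formula: 2A = Σ (x_i·y_{i+1} − x_{i+1}·y_i), indices taken mod 5.
Σ = (-17) + (-77) + (-207) + (-168) + (-2) = -471
Area = |Σ|/2 = 235.5.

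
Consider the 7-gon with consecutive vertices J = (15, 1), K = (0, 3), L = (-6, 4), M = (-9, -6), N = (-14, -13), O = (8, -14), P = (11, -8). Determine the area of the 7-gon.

344.5

J→K: (15)(3) − (0)(1) = 45
K→L: (0)(4) − (-6)(3) = 18
L→M: (-6)(-6) − (-9)(4) = 72
M→N: (-9)(-13) − (-14)(-6) = 33
N→O: (-14)(-14) − (8)(-13) = 300
O→P: (8)(-8) − (11)(-14) = 90
P→J: (11)(1) − (15)(-8) = 131
Σ = 689
Area = |Σ|/2 = 344.5.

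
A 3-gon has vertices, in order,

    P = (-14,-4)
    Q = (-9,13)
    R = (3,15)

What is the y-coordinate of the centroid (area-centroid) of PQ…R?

8

Apply Gauss's area formula. First the cross-terms c_i = x_i·y_{i+1} − x_{i+1}·y_i:
  -218, -174, 198  ⇒  2A = -194, A = -97.
Then Σ (y_i + y_{i+1})·c_i = -4656, so ȳ = -4656 / (6·(-97)) = 8.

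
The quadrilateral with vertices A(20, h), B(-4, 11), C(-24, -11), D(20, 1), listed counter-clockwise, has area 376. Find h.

2

The doubled signed area Σ (x_i y_{i+1} − x_{i+1} y_i) is linear in h.
With h=0 it equals 704; the coefficient of h is 24 (from the two edges through A).
So 24·h + 704 = 2·376 = 752 ⇒ h = 2.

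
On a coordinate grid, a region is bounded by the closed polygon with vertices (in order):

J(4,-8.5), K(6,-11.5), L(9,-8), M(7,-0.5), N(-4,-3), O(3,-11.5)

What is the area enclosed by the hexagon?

82.25

Apply Gauss's area formula: 2A = Σ (x_i·y_{i+1} − x_{i+1}·y_i), indices taken mod 6.
J→K: (4)(-11.5) − (6)(-8.5) = 5
K→L: (6)(-8) − (9)(-11.5) = 55.5
L→M: (9)(-0.5) − (7)(-8) = 51.5
M→N: (7)(-3) − (-4)(-0.5) = -23
N→O: (-4)(-11.5) − (3)(-3) = 55
O→J: (3)(-8.5) − (4)(-11.5) = 20.5
Σ = 164.5
Area = |Σ|/2 = 82.25.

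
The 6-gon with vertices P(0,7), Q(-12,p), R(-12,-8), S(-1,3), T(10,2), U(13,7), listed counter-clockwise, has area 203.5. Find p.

The doubled signed area Σ (x_i y_{i+1} − x_{i+1} y_i) is linear in p.
With p=0 it equals 239; the coefficient of p is 12 (from the two edges through Q).
So 12·p + 239 = 2·203.5 = 407 ⇒ p = 14.

14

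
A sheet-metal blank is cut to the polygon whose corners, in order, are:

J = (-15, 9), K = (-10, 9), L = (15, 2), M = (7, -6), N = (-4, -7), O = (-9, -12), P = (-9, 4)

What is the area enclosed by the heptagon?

J→K: (-15)(9) − (-10)(9) = -45
K→L: (-10)(2) − (15)(9) = -155
L→M: (15)(-6) − (7)(2) = -104
M→N: (7)(-7) − (-4)(-6) = -73
N→O: (-4)(-12) − (-9)(-7) = -15
O→P: (-9)(4) − (-9)(-12) = -144
P→J: (-9)(9) − (-15)(4) = -21
Σ = -557
Area = |Σ|/2 = 278.5.

278.5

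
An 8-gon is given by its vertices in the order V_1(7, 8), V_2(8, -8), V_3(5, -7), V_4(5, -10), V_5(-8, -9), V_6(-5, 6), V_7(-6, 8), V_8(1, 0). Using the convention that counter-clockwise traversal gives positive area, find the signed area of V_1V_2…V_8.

-186.5

V_1→V_2: (7)(-8) − (8)(8) = -120
V_2→V_3: (8)(-7) − (5)(-8) = -16
V_3→V_4: (5)(-10) − (5)(-7) = -15
V_4→V_5: (5)(-9) − (-8)(-10) = -125
V_5→V_6: (-8)(6) − (-5)(-9) = -93
V_6→V_7: (-5)(8) − (-6)(6) = -4
V_7→V_8: (-6)(0) − (1)(8) = -8
V_8→V_1: (1)(8) − (7)(0) = 8
Σ = -373
Signed area = Σ/2 = -186.5 (negative ⇒ clockwise traversal).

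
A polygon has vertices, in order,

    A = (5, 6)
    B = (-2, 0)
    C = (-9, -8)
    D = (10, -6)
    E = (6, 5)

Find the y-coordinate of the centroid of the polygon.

-271/111

Apply the shoelace (surveyor's) formula. First the cross-terms c_i = x_i·y_{i+1} − x_{i+1}·y_i:
  12, 16, 134, 86, 11  ⇒  2A = 259, A = 129.5.
Then Σ (y_i + y_{i+1})·c_i = -1897, so ȳ = -1897 / (6·129.5) = -271/111.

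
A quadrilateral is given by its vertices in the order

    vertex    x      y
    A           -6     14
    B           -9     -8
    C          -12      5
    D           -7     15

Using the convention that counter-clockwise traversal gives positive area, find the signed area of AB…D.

Apply the shoelace formula: 2A = Σ (x_i·y_{i+1} − x_{i+1}·y_i), indices taken mod 4.
Σ = (174) + (-141) + (-145) + (-8) = -120
Signed area = Σ/2 = -60 (negative ⇒ clockwise traversal).

-60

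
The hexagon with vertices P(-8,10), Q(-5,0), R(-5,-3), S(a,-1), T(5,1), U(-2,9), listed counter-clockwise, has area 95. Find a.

Write out the shoelace sum; only the two edges meeting at S involve a:
2·Area = [((-5)·(-1) − a·(-3)) + (a·1 − 5·(-1))] + 164
       = 4·a + 174 = 190
⇒ a = 4.

4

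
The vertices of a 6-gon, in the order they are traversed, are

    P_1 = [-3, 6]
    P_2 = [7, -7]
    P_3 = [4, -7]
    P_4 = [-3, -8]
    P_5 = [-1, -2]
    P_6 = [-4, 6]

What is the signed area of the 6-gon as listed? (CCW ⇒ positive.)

-58.5

Apply the surveyor's formula: 2A = Σ (x_i·y_{i+1} − x_{i+1}·y_i), indices taken mod 6.
Σ = (-21) + (-21) + (-53) + (-2) + (-14) + (-6) = -117
Signed area = Σ/2 = -58.5 (negative ⇒ clockwise traversal).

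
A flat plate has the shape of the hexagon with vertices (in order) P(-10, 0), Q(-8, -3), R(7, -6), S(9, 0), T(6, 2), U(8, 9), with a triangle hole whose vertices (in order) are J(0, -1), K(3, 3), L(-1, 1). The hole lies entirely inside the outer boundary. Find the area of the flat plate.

Outer boundary:
Cross-terms: 30, 69, 54, 18, 38, 90  ⇒  Σ = 299
Area = |Σ|/2 = 149.5.
Hole:
J→K: (0)(3) − (3)(-1) = 3
K→L: (3)(1) − (-1)(3) = 6
L→J: (-1)(-1) − (0)(1) = 1
Σ = 10
Area = |Σ|/2 = 5.
Net area = 149.5 − 5 = 144.5.

144.5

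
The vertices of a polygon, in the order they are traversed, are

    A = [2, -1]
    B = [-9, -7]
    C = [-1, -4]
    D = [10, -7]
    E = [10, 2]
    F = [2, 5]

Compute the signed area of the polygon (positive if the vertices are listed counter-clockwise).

88.5

Σ = (-23) + (29) + (47) + (90) + (46) + (-12) = 177
Signed area = Σ/2 = 88.5 (positive ⇒ counter-clockwise traversal).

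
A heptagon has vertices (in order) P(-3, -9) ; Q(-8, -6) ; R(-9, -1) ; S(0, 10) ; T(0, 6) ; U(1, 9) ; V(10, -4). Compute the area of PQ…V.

Apply Gauss's area formula: 2A = Σ (x_i·y_{i+1} − x_{i+1}·y_i), indices taken mod 7.
Cross-terms: -54, -46, -90, 0, -6, -94, -102  ⇒  Σ = -392
Area = |Σ|/2 = 196.

196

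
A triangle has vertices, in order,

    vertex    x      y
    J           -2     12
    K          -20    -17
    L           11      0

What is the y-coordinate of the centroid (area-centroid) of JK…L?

-5/3

Apply the surveyor's formula. First the cross-terms c_i = x_i·y_{i+1} − x_{i+1}·y_i:
  274, 187, 132  ⇒  2A = 593, A = 296.5.
Then Σ (y_i + y_{i+1})·c_i = -2965, so ȳ = -2965 / (6·296.5) = -5/3.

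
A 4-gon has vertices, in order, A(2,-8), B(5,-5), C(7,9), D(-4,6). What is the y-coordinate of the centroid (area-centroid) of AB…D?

265/156

Apply the surveyor's formula. First the cross-terms c_i = x_i·y_{i+1} − x_{i+1}·y_i:
  30, 80, 78, 20  ⇒  2A = 208, A = 104.
Then Σ (y_i + y_{i+1})·c_i = 1060, so ȳ = 1060 / (6·104) = 265/156.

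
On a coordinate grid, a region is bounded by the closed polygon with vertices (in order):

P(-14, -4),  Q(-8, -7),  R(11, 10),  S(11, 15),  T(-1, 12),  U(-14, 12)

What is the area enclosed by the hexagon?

Σ = (66) + (-3) + (55) + (147) + (156) + (224) = 645
Area = |Σ|/2 = 322.5.

322.5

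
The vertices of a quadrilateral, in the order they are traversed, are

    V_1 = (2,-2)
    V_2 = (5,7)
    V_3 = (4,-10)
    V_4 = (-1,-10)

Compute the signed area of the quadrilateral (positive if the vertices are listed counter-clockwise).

-41

Apply the shoelace (surveyor's) formula: 2A = Σ (x_i·y_{i+1} − x_{i+1}·y_i), indices taken mod 4.
V_1→V_2: (2)(7) − (5)(-2) = 24
V_2→V_3: (5)(-10) − (4)(7) = -78
V_3→V_4: (4)(-10) − (-1)(-10) = -50
V_4→V_1: (-1)(-2) − (2)(-10) = 22
Σ = -82
Signed area = Σ/2 = -41 (negative ⇒ clockwise traversal).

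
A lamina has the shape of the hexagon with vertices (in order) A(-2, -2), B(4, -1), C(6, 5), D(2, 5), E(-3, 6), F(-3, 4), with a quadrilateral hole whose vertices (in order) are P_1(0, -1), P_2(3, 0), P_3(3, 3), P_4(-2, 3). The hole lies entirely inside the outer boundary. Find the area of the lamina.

Outer boundary:
Σ = (10) + (26) + (20) + (27) + (6) + (14) = 103
Area = |Σ|/2 = 51.5.
Hole:
P_1→P_2: (0)(0) − (3)(-1) = 3
P_2→P_3: (3)(3) − (3)(0) = 9
P_3→P_4: (3)(3) − (-2)(3) = 15
P_4→P_1: (-2)(-1) − (0)(3) = 2
Σ = 29
Area = |Σ|/2 = 14.5.
Net area = 51.5 − 14.5 = 37.

37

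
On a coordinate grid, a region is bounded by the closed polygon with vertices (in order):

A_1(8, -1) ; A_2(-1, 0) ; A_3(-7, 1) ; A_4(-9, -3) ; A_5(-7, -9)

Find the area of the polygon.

83.5

Apply the surveyor's formula: 2A = Σ (x_i·y_{i+1} − x_{i+1}·y_i), indices taken mod 5.
A_1→A_2: (8)(0) − (-1)(-1) = -1
A_2→A_3: (-1)(1) − (-7)(0) = -1
A_3→A_4: (-7)(-3) − (-9)(1) = 30
A_4→A_5: (-9)(-9) − (-7)(-3) = 60
A_5→A_1: (-7)(-1) − (8)(-9) = 79
Σ = 167
Area = |Σ|/2 = 83.5.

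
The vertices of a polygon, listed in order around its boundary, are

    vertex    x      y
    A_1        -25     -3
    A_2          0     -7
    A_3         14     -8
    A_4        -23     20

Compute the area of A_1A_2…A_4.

469

Apply the shoelace (surveyor's) formula: 2A = Σ (x_i·y_{i+1} − x_{i+1}·y_i), indices taken mod 4.
Σ = (175) + (98) + (96) + (569) = 938
Area = |Σ|/2 = 469.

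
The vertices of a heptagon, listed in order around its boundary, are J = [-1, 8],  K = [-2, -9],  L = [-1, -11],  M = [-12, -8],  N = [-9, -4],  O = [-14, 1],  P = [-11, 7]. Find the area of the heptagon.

171.5

Cross-terms: 25, 13, -124, -24, -65, -87, -81  ⇒  Σ = -343
Area = |Σ|/2 = 171.5.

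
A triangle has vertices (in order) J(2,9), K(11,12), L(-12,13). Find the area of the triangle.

Apply the shoelace (surveyor's) formula: 2A = Σ (x_i·y_{i+1} − x_{i+1}·y_i), indices taken mod 3.
Cross-terms: -75, 287, -134  ⇒  Σ = 78
Area = |Σ|/2 = 39.

39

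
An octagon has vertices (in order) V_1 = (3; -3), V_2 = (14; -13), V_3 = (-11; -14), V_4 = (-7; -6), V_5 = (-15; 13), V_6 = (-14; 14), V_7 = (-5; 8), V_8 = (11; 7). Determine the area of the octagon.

398

Apply the shoelace (surveyor's) formula: 2A = Σ (x_i·y_{i+1} − x_{i+1}·y_i), indices taken mod 8.
Cross-terms: 3, -339, -32, -181, -28, -42, -123, -54  ⇒  Σ = -796
Area = |Σ|/2 = 398.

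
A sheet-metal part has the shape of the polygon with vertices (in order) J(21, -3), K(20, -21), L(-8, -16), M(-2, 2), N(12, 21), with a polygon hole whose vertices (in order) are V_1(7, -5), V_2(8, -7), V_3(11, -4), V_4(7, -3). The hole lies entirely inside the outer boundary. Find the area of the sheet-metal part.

Outer boundary:
Apply the shoelace (surveyor's) formula: 2A = Σ (x_i·y_{i+1} − x_{i+1}·y_i), indices taken mod 5.
Cross-terms: -381, -488, -48, -66, -477  ⇒  Σ = -1460
Area = |Σ|/2 = 730.
Hole:
Apply Gauss's area formula: 2A = Σ (x_i·y_{i+1} − x_{i+1}·y_i), indices taken mod 4.
Σ = (-9) + (45) + (-5) + (-14) = 17
Area = |Σ|/2 = 8.5.
Net area = 730 − 8.5 = 721.5.

721.5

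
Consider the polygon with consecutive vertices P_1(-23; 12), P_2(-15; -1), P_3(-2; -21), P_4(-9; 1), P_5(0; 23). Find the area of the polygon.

Apply the shoelace (surveyor's) formula: 2A = Σ (x_i·y_{i+1} − x_{i+1}·y_i), indices taken mod 5.
Σ = (203) + (313) + (-191) + (-207) + (529) = 647
Area = |Σ|/2 = 323.5.

323.5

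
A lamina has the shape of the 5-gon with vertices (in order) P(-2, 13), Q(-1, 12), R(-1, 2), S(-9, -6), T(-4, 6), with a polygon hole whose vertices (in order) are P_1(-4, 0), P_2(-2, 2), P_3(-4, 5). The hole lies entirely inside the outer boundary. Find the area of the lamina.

42.5

Outer boundary:
Apply Gauss's area formula: 2A = Σ (x_i·y_{i+1} − x_{i+1}·y_i), indices taken mod 5.
Cross-terms: -11, 10, 24, -78, -40  ⇒  Σ = -95
Area = |Σ|/2 = 47.5.
Hole:
Σ = (-8) + (-2) + (20) = 10
Area = |Σ|/2 = 5.
Net area = 47.5 − 5 = 42.5.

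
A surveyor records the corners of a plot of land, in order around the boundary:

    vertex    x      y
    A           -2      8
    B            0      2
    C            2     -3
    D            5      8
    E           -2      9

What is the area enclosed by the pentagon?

A→B: (-2)(2) − (0)(8) = -4
B→C: (0)(-3) − (2)(2) = -4
C→D: (2)(8) − (5)(-3) = 31
D→E: (5)(9) − (-2)(8) = 61
E→A: (-2)(8) − (-2)(9) = 2
Σ = 86
Area = |Σ|/2 = 43.

43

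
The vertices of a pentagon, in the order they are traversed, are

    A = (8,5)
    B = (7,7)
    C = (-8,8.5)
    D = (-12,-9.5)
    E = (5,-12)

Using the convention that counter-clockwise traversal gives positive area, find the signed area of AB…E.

Apply the shoelace formula: 2A = Σ (x_i·y_{i+1} − x_{i+1}·y_i), indices taken mod 5.
Cross-terms: 21, 115.5, 178, 191.5, 121  ⇒  Σ = 627
Signed area = Σ/2 = 313.5 (positive ⇒ counter-clockwise traversal).

313.5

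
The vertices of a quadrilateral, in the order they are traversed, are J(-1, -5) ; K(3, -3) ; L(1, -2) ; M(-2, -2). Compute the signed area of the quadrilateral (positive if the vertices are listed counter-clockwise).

Apply the surveyor's formula: 2A = Σ (x_i·y_{i+1} − x_{i+1}·y_i), indices taken mod 4.
Σ = (18) + (-3) + (-6) + (8) = 17
Signed area = Σ/2 = 8.5 (positive ⇒ counter-clockwise traversal).

8.5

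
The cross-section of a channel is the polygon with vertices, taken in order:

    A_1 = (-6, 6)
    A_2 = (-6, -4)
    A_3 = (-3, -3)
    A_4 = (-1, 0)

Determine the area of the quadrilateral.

28.5

Apply the surveyor's formula: 2A = Σ (x_i·y_{i+1} − x_{i+1}·y_i), indices taken mod 4.
A_1→A_2: (-6)(-4) − (-6)(6) = 60
A_2→A_3: (-6)(-3) − (-3)(-4) = 6
A_3→A_4: (-3)(0) − (-1)(-3) = -3
A_4→A_1: (-1)(6) − (-6)(0) = -6
Σ = 57
Area = |Σ|/2 = 28.5.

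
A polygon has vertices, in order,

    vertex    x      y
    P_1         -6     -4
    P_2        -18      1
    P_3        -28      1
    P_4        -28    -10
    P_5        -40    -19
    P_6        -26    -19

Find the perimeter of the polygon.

88

|P_1P_2| = √((-12)² + (5)²) = √169 = 13
|P_2P_3| = √((-10)² + (0)²) = √100 = 10
|P_3P_4| = √((0)² + (-11)²) = √121 = 11
|P_4P_5| = √((-12)² + (-9)²) = √225 = 15
|P_5P_6| = √((14)² + (0)²) = √196 = 14
|P_6P_1| = √((20)² + (15)²) = √625 = 25
Perimeter = 13 + 10 + 11 + 15 + 14 + 25 = 88.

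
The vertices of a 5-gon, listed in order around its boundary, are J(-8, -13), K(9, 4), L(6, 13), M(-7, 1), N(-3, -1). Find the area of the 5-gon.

158

Apply the surveyor's formula: 2A = Σ (x_i·y_{i+1} − x_{i+1}·y_i), indices taken mod 5.
Σ = (85) + (93) + (97) + (10) + (31) = 316
Area = |Σ|/2 = 158.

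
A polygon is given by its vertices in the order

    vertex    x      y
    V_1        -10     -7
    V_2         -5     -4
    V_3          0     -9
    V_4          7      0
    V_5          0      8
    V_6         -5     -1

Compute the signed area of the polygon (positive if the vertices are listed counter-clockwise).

117

Apply Gauss's area formula: 2A = Σ (x_i·y_{i+1} − x_{i+1}·y_i), indices taken mod 6.
Σ = (5) + (45) + (63) + (56) + (40) + (25) = 234
Signed area = Σ/2 = 117 (positive ⇒ counter-clockwise traversal).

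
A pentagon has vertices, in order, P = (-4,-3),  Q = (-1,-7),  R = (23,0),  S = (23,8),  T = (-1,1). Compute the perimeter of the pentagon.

68

|PQ| = √((3)² + (-4)²) = √25 = 5
|QR| = √((24)² + (7)²) = √625 = 25
|RS| = √((0)² + (8)²) = √64 = 8
|ST| = √((-24)² + (-7)²) = √625 = 25
|TP| = √((-3)² + (-4)²) = √25 = 5
Perimeter = 5 + 25 + 8 + 25 + 5 = 68.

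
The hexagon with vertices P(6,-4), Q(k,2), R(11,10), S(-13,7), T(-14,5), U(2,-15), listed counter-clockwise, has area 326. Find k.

The doubled signed area Σ (x_i y_{i+1} − x_{i+1} y_i) is linear in k.
With k=0 it equals 512; the coefficient of k is 14 (from the two edges through Q).
So 14·k + 512 = 2·326 = 652 ⇒ k = 10.

10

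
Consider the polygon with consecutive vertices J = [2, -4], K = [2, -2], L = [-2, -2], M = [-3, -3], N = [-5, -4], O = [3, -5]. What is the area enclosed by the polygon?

14

Apply the shoelace (surveyor's) formula: 2A = Σ (x_i·y_{i+1} − x_{i+1}·y_i), indices taken mod 6.
Σ = (4) + (-8) + (0) + (-3) + (37) + (-2) = 28
Area = |Σ|/2 = 14.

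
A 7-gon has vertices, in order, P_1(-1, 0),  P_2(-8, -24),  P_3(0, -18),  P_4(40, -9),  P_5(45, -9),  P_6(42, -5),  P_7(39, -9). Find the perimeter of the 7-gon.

132

|P_1P_2| = √((-7)² + (-24)²) = √625 = 25
|P_2P_3| = √((8)² + (6)²) = √100 = 10
|P_3P_4| = √((40)² + (9)²) = √1681 = 41
|P_4P_5| = √((5)² + (0)²) = √25 = 5
|P_5P_6| = √((-3)² + (4)²) = √25 = 5
|P_6P_7| = √((-3)² + (-4)²) = √25 = 5
|P_7P_1| = √((-40)² + (9)²) = √1681 = 41
Perimeter = 25 + 10 + 41 + 5 + 5 + 5 + 41 = 132.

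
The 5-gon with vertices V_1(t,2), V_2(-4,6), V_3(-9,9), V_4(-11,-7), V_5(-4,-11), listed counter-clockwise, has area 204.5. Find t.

8

The doubled signed area Σ (x_i y_{i+1} − x_{i+1} y_i) is linear in t.
With t=0 it equals 273; the coefficient of t is 17 (from the two edges through V_1).
So 17·t + 273 = 2·204.5 = 409 ⇒ t = 8.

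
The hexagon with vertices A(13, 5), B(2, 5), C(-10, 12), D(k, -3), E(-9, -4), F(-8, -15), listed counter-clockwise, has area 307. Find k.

-14

Write out the shoelace sum; only the two edges meeting at D involve k:
2·Area = [((-10)·(-3) − k·12) + (k·(-4) − (-9)·(-3))] + 387
       = -16·k + 390 = 614
⇒ k = -14.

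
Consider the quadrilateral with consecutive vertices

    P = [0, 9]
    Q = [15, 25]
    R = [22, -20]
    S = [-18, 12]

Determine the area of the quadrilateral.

Apply Gauss's area formula: 2A = Σ (x_i·y_{i+1} − x_{i+1}·y_i), indices taken mod 4.
Cross-terms: -135, -850, -96, -162  ⇒  Σ = -1243
Area = |Σ|/2 = 621.5.

621.5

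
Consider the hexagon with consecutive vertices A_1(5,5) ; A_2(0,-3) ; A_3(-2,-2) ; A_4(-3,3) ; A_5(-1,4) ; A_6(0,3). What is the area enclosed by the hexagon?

Apply the surveyor's formula: 2A = Σ (x_i·y_{i+1} − x_{i+1}·y_i), indices taken mod 6.
Σ = (-15) + (-6) + (-12) + (-9) + (-3) + (-15) = -60
Area = |Σ|/2 = 30.

30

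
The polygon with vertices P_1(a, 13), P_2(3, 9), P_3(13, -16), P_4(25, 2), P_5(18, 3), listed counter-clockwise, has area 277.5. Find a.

Write out the shoelace sum; only the two edges meeting at P_1 involve a:
2·Area = [(18·13 − a·3) + (a·9 − 3·13)] + 300
       = 6·a + 495 = 555
⇒ a = 10.

10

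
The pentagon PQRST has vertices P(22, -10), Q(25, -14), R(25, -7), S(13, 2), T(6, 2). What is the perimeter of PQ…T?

|PQ| = √((3)² + (-4)²) = √25 = 5
|QR| = √((0)² + (7)²) = √49 = 7
|RS| = √((-12)² + (9)²) = √225 = 15
|ST| = √((-7)² + (0)²) = √49 = 7
|TP| = √((16)² + (-12)²) = √400 = 20
Perimeter = 5 + 7 + 15 + 7 + 20 = 54.

54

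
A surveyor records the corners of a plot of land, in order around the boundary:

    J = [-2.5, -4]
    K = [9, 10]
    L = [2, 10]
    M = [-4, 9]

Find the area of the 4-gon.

88.75

Σ = (11) + (70) + (58) + (38.5) = 177.5
Area = |Σ|/2 = 88.75.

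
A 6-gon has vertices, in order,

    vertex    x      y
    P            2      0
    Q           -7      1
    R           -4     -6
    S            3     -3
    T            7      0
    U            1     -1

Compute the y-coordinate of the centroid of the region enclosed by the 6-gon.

Apply Gauss's area formula. First the cross-terms c_i = x_i·y_{i+1} − x_{i+1}·y_i:
  2, 46, 30, 21, -7, 2  ⇒  2A = 94, A = 47.
Then Σ (y_i + y_{i+1})·c_i = -556, so ȳ = -556 / (6·47) = -278/141.

-278/141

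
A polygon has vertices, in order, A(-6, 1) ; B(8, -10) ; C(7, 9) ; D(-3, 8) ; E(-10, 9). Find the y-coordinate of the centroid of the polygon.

21/11

Apply the surveyor's formula. First the cross-terms c_i = x_i·y_{i+1} − x_{i+1}·y_i:
  52, 142, 83, 53, 44  ⇒  2A = 374, A = 187.
Then Σ (y_i + y_{i+1})·c_i = 2142, so ȳ = 2142 / (6·187) = 21/11.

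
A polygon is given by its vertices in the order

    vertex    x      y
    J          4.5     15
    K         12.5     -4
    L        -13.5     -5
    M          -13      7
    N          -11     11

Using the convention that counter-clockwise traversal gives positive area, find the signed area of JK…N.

Apply the shoelace (surveyor's) formula: 2A = Σ (x_i·y_{i+1} − x_{i+1}·y_i), indices taken mod 5.
Σ = (-205.5) + (-116.5) + (-159.5) + (-66) + (-214.5) = -762
Signed area = Σ/2 = -381 (negative ⇒ clockwise traversal).

-381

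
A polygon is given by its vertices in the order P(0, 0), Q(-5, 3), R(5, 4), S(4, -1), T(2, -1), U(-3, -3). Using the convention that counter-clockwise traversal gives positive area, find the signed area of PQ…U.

Apply Gauss's area formula: 2A = Σ (x_i·y_{i+1} − x_{i+1}·y_i), indices taken mod 6.
Σ = (0) + (-35) + (-21) + (-2) + (-9) + (0) = -67
Signed area = Σ/2 = -33.5 (negative ⇒ clockwise traversal).

-33.5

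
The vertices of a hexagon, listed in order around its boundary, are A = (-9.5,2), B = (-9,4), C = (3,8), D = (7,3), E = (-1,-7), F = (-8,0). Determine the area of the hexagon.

134.5

A→B: (-9.5)(4) − (-9)(2) = -20
B→C: (-9)(8) − (3)(4) = -84
C→D: (3)(3) − (7)(8) = -47
D→E: (7)(-7) − (-1)(3) = -46
E→F: (-1)(0) − (-8)(-7) = -56
F→A: (-8)(2) − (-9.5)(0) = -16
Σ = -269
Area = |Σ|/2 = 134.5.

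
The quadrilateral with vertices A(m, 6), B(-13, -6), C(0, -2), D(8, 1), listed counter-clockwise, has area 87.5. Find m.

Write out the shoelace sum; only the two edges meeting at A involve m:
2·Area = [(8·6 − m·1) + (m·(-6) − (-13)·6)] + 42
       = -7·m + 168 = 175
⇒ m = -1.

-1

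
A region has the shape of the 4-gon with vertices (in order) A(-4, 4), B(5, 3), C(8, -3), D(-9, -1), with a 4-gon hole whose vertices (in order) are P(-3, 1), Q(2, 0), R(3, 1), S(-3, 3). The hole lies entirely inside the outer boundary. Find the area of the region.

Outer boundary:
Apply Gauss's area formula: 2A = Σ (x_i·y_{i+1} − x_{i+1}·y_i), indices taken mod 4.
Σ = (-32) + (-39) + (-35) + (-40) = -146
Area = |Σ|/2 = 73.
Hole:
Apply Gauss's area formula: 2A = Σ (x_i·y_{i+1} − x_{i+1}·y_i), indices taken mod 4.
Cross-terms: -2, 2, 12, 6  ⇒  Σ = 18
Area = |Σ|/2 = 9.
Net area = 73 − 9 = 64.

64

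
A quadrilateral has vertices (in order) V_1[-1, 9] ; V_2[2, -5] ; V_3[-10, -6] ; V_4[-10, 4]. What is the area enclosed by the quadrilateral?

Cross-terms: -13, -62, -100, -86  ⇒  Σ = -261
Area = |Σ|/2 = 130.5.

130.5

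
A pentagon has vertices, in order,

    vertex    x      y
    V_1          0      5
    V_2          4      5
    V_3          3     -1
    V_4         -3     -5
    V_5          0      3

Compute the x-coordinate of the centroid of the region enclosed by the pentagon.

31/33

Apply the shoelace (surveyor's) formula. First the cross-terms c_i = x_i·y_{i+1} − x_{i+1}·y_i:
  -20, -19, -18, -9, 0  ⇒  2A = -66, A = -33.
Then Σ (x_i + x_{i+1})·c_i = -186, so x̄ = -186 / (6·(-33)) = 31/33.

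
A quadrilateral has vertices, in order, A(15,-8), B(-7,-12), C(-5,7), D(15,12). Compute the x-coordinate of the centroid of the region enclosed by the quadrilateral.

Apply the shoelace formula. First the cross-terms c_i = x_i·y_{i+1} − x_{i+1}·y_i:
  -236, -109, -165, -300  ⇒  2A = -810, A = -405.
Then Σ (x_i + x_{i+1})·c_i = -11230, so x̄ = -11230 / (6·(-405)) = 1123/243.

1123/243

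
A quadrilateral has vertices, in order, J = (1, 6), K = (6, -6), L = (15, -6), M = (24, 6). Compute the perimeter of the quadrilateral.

|JK| = √((5)² + (-12)²) = √169 = 13
|KL| = √((9)² + (0)²) = √81 = 9
|LM| = √((9)² + (12)²) = √225 = 15
|MJ| = √((-23)² + (0)²) = √529 = 23
Perimeter = 13 + 9 + 15 + 23 = 60.

60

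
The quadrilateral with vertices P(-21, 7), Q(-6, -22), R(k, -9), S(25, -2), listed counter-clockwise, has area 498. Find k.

Write out the shoelace sum; only the two edges meeting at R involve k:
2·Area = [((-6)·(-9) − k·(-22)) + (k·(-2) − 25·(-9))] + 637
       = 20·k + 916 = 996
⇒ k = 4.

4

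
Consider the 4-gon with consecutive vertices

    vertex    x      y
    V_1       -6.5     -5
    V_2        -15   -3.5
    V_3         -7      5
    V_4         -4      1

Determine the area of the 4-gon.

Apply the shoelace (surveyor's) formula: 2A = Σ (x_i·y_{i+1} − x_{i+1}·y_i), indices taken mod 4.
V_1→V_2: (-6.5)(-3.5) − (-15)(-5) = -52.25
V_2→V_3: (-15)(5) − (-7)(-3.5) = -99.5
V_3→V_4: (-7)(1) − (-4)(5) = 13
V_4→V_1: (-4)(-5) − (-6.5)(1) = 26.5
Σ = -112.25
Area = |Σ|/2 = 56.125.

56.125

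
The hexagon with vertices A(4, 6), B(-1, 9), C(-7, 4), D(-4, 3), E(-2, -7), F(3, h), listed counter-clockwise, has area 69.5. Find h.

The doubled signed area Σ (x_i y_{i+1} − x_{i+1} y_i) is linear in h.
With h=0 it equals 169; the coefficient of h is -6 (from the two edges through F).
So -6·h + 169 = 2·69.5 = 139 ⇒ h = 5.

5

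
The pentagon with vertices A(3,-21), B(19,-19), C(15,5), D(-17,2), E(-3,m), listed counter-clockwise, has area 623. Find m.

The doubled signed area Σ (x_i y_{i+1} − x_{i+1} y_i) is linear in m.
With m=0 it equals 906; the coefficient of m is -20 (from the two edges through E).
So -20·m + 906 = 2·623 = 1246 ⇒ m = -17.

-17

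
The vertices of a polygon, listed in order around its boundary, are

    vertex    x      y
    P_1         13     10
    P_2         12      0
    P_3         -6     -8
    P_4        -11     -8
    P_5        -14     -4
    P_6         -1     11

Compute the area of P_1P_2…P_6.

Apply Gauss's area formula: 2A = Σ (x_i·y_{i+1} − x_{i+1}·y_i), indices taken mod 6.
Σ = (-120) + (-96) + (-40) + (-68) + (-158) + (-153) = -635
Area = |Σ|/2 = 317.5.

317.5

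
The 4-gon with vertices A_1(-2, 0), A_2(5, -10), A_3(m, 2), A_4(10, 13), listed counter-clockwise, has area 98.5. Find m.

7

The doubled signed area Σ (x_i y_{i+1} − x_{i+1} y_i) is linear in m.
With m=0 it equals 36; the coefficient of m is 23 (from the two edges through A_3).
So 23·m + 36 = 2·98.5 = 197 ⇒ m = 7.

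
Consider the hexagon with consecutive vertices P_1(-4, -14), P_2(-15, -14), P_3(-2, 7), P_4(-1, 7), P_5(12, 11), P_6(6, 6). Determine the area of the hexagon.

Apply the shoelace (surveyor's) formula: 2A = Σ (x_i·y_{i+1} − x_{i+1}·y_i), indices taken mod 6.
Σ = (-154) + (-133) + (-7) + (-95) + (6) + (-60) = -443
Area = |Σ|/2 = 221.5.

221.5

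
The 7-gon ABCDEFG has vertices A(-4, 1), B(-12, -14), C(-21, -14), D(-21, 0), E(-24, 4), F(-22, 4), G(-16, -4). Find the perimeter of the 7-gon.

|AB| = √((-8)² + (-15)²) = √289 = 17
|BC| = √((-9)² + (0)²) = √81 = 9
|CD| = √((0)² + (14)²) = √196 = 14
|DE| = √((-3)² + (4)²) = √25 = 5
|EF| = √((2)² + (0)²) = √4 = 2
|FG| = √((6)² + (-8)²) = √100 = 10
|GA| = √((12)² + (5)²) = √169 = 13
Perimeter = 17 + 9 + 14 + 5 + 2 + 10 + 13 = 70.

70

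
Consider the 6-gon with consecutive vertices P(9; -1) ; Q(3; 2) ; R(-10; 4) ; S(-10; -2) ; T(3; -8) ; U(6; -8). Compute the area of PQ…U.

Apply the shoelace formula: 2A = Σ (x_i·y_{i+1} − x_{i+1}·y_i), indices taken mod 6.
Σ = (21) + (32) + (60) + (86) + (24) + (66) = 289
Area = |Σ|/2 = 144.5.

144.5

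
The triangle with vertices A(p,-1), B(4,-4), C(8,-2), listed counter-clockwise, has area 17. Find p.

-7

The doubled signed area Σ (x_i y_{i+1} − x_{i+1} y_i) is linear in p.
With p=0 it equals 20; the coefficient of p is -2 (from the two edges through A).
So -2·p + 20 = 2·17 = 34 ⇒ p = -7.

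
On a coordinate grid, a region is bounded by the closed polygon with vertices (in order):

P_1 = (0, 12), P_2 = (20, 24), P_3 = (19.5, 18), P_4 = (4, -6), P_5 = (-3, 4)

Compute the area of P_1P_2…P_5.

Apply Gauss's area formula: 2A = Σ (x_i·y_{i+1} − x_{i+1}·y_i), indices taken mod 5.
Σ = (-240) + (-108) + (-189) + (-2) + (-36) = -575
Area = |Σ|/2 = 287.5.

287.5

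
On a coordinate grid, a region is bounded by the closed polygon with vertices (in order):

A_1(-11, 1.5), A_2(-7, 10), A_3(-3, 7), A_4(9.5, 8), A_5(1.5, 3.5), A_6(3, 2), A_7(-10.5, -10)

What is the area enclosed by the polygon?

165

Cross-terms: -99.5, -19, -90.5, 21.25, -7.5, -9, -125.75  ⇒  Σ = -330
Area = |Σ|/2 = 165.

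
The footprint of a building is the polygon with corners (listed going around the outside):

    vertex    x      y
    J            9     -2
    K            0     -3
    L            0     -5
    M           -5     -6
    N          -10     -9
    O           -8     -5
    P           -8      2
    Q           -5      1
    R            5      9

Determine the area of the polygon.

Apply Gauss's area formula: 2A = Σ (x_i·y_{i+1} − x_{i+1}·y_i), indices taken mod 9.
Cross-terms: -27, 0, -25, -15, -22, -56, 2, -50, -91  ⇒  Σ = -284
Area = |Σ|/2 = 142.

142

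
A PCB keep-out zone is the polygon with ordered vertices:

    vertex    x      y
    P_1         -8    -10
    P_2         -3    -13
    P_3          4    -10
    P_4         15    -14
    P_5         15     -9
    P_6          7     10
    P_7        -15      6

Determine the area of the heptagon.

464

Σ = (74) + (82) + (94) + (75) + (213) + (192) + (198) = 928
Area = |Σ|/2 = 464.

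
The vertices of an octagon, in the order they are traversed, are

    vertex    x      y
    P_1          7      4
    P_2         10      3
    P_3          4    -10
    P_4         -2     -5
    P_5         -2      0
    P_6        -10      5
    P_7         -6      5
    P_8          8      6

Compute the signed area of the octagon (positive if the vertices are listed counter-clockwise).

Σ = (-19) + (-112) + (-40) + (-10) + (-10) + (-20) + (-76) + (-10) = -297
Signed area = Σ/2 = -148.5 (negative ⇒ clockwise traversal).

-148.5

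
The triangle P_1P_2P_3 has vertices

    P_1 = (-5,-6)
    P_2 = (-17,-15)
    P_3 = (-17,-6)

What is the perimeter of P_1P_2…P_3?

|P_1P_2| = √((-12)² + (-9)²) = √225 = 15
|P_2P_3| = √((0)² + (9)²) = √81 = 9
|P_3P_1| = √((12)² + (0)²) = √144 = 12
Perimeter = 15 + 9 + 12 = 36.

36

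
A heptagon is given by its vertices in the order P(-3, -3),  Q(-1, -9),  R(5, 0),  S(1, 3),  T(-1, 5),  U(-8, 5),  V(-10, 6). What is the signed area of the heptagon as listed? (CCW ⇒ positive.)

88.5

P→Q: (-3)(-9) − (-1)(-3) = 24
Q→R: (-1)(0) − (5)(-9) = 45
R→S: (5)(3) − (1)(0) = 15
S→T: (1)(5) − (-1)(3) = 8
T→U: (-1)(5) − (-8)(5) = 35
U→V: (-8)(6) − (-10)(5) = 2
V→P: (-10)(-3) − (-3)(6) = 48
Σ = 177
Signed area = Σ/2 = 88.5 (positive ⇒ counter-clockwise traversal).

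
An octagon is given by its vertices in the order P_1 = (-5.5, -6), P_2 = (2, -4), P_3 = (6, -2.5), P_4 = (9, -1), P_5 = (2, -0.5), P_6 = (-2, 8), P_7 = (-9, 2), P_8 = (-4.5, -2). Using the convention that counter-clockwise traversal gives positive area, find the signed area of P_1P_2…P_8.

96.5

Σ = (34) + (19) + (16.5) + (-2.5) + (15) + (68) + (27) + (16) = 193
Signed area = Σ/2 = 96.5 (positive ⇒ counter-clockwise traversal).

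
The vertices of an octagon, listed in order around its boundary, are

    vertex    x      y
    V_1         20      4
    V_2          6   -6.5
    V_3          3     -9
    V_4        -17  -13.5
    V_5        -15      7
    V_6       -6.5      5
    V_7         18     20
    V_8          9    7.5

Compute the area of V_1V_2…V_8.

556

Cross-terms: -154, -34.5, -193.5, -321.5, -29.5, -220, -45, -114  ⇒  Σ = -1112
Area = |Σ|/2 = 556.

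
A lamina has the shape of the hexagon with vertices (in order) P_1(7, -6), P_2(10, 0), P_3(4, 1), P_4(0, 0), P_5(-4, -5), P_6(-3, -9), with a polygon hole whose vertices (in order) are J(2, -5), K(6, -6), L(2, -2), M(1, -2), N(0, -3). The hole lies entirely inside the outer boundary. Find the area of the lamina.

Outer boundary:
Σ = (60) + (10) + (0) + (0) + (21) + (81) = 172
Area = |Σ|/2 = 86.
Hole:
Apply the shoelace formula: 2A = Σ (x_i·y_{i+1} − x_{i+1}·y_i), indices taken mod 5.
J→K: (2)(-6) − (6)(-5) = 18
K→L: (6)(-2) − (2)(-6) = 0
L→M: (2)(-2) − (1)(-2) = -2
M→N: (1)(-3) − (0)(-2) = -3
N→J: (0)(-5) − (2)(-3) = 6
Σ = 19
Area = |Σ|/2 = 9.5.
Net area = 86 − 9.5 = 76.5.

76.5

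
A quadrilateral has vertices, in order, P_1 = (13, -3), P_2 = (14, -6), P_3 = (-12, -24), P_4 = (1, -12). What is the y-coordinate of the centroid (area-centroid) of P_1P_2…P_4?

Apply the shoelace formula. First the cross-terms c_i = x_i·y_{i+1} − x_{i+1}·y_i:
  -36, -408, 168, 153  ⇒  2A = -123, A = -61.5.
Then Σ (y_i + y_{i+1})·c_i = 4221, so ȳ = 4221 / (6·(-61.5)) = -469/41.

-469/41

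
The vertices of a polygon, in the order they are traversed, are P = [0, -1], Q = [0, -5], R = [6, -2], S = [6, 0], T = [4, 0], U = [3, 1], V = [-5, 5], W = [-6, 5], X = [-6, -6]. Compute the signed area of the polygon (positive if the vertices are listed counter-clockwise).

Apply the shoelace formula: 2A = Σ (x_i·y_{i+1} − x_{i+1}·y_i), indices taken mod 9.
Σ = (0) + (30) + (12) + (0) + (4) + (20) + (5) + (66) + (6) = 143
Signed area = Σ/2 = 71.5 (positive ⇒ counter-clockwise traversal).

71.5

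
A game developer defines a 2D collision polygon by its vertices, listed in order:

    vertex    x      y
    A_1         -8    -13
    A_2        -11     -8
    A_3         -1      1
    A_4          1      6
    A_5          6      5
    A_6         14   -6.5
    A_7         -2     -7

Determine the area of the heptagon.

Σ = (-79) + (-19) + (-7) + (-31) + (-109) + (-111) + (-30) = -386
Area = |Σ|/2 = 193.

193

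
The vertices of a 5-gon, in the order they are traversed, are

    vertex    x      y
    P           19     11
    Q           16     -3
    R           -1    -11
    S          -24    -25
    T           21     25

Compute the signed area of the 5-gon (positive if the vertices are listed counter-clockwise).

-485

Apply Gauss's area formula: 2A = Σ (x_i·y_{i+1} − x_{i+1}·y_i), indices taken mod 5.
Cross-terms: -233, -179, -239, -75, -244  ⇒  Σ = -970
Signed area = Σ/2 = -485 (negative ⇒ clockwise traversal).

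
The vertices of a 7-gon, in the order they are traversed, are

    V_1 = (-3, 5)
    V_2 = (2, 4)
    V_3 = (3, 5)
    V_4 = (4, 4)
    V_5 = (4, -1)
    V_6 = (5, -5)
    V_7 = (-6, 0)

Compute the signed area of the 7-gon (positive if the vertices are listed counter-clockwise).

V_1→V_2: (-3)(4) − (2)(5) = -22
V_2→V_3: (2)(5) − (3)(4) = -2
V_3→V_4: (3)(4) − (4)(5) = -8
V_4→V_5: (4)(-1) − (4)(4) = -20
V_5→V_6: (4)(-5) − (5)(-1) = -15
V_6→V_7: (5)(0) − (-6)(-5) = -30
V_7→V_1: (-6)(5) − (-3)(0) = -30
Σ = -127
Signed area = Σ/2 = -63.5 (negative ⇒ clockwise traversal).

-63.5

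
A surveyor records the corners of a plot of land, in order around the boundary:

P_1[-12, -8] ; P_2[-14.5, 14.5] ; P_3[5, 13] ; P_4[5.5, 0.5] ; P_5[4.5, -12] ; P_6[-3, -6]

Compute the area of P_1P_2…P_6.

Apply the shoelace formula: 2A = Σ (x_i·y_{i+1} − x_{i+1}·y_i), indices taken mod 6.
Cross-terms: -290, -261, -69, -68.25, -63, -48  ⇒  Σ = -799.25
Area = |Σ|/2 = 399.625.

399.625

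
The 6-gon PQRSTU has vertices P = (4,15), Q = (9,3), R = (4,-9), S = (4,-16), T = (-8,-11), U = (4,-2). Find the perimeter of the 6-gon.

|PQ| = √((5)² + (-12)²) = √169 = 13
|QR| = √((-5)² + (-12)²) = √169 = 13
|RS| = √((0)² + (-7)²) = √49 = 7
|ST| = √((-12)² + (5)²) = √169 = 13
|TU| = √((12)² + (9)²) = √225 = 15
|UP| = √((0)² + (17)²) = √289 = 17
Perimeter = 13 + 13 + 7 + 13 + 15 + 17 = 78.

78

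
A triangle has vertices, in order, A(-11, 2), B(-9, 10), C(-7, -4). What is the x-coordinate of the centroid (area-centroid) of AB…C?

-9

Apply the shoelace formula. First the cross-terms c_i = x_i·y_{i+1} − x_{i+1}·y_i:
  -92, 106, -58  ⇒  2A = -44, A = -22.
Then Σ (x_i + x_{i+1})·c_i = 1188, so x̄ = 1188 / (6·(-22)) = -9.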